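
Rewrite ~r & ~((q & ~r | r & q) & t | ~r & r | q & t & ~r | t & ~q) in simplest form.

~r & ~((q & ~r | r & q) & t | ~r & r | q & t & ~r | t & ~q)
= ~r & ~(q & t | ~r & r | q & t & ~r | t & ~q)   [distribution]
= ~r & ~(q & t | q & t & ~r | t & ~q)   [complement / identity]
= ~r & ~(q & t | t & ~q)   [absorption]
= ~r & ~t   [distribution]

~r & ~t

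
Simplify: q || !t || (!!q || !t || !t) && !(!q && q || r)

q || !t

q || !t || (!!q || !t || !t) && !(!q && q || r)
= q || !t || (q || !t || !t) && !(!q && q || r)
= q || !t || (q || !t || !t) && !r
= q || !t || (q || !t) && !r
= q || !t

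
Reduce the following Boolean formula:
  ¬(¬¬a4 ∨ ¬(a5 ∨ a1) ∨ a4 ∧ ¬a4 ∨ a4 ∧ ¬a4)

¬(¬¬a4 ∨ ¬(a5 ∨ a1) ∨ a4 ∧ ¬a4 ∨ a4 ∧ ¬a4)
= ¬(¬¬a4 ∨ ¬(a5 ∨ a1) ∨ a4 ∧ ¬a4)   (idempotence)
= ¬(¬¬a4 ∨ ¬(a5 ∨ a1))   (complement / identity)
= ¬a4 ∧ (a5 ∨ a1)   (De Morgan)

¬a4 ∧ (a5 ∨ a1)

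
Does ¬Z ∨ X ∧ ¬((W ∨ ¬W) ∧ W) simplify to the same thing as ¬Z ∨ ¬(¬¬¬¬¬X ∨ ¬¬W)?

Yes

E1: ¬Z ∨ X ∧ ¬((W ∨ ¬W) ∧ W)
    = ¬Z ∨ X ∧ ¬W   [complement / identity]
E2: ¬Z ∨ ¬(¬¬¬¬¬X ∨ ¬¬W)
    = ¬Z ∨ ¬(¬¬¬X ∨ ¬¬W)   [double negation]
    = ¬Z ∨ ¬¬X ∧ ¬W   [De Morgan]
    = ¬Z ∨ X ∧ ¬W   [double negation]
Both reduce to ¬Z ∨ X ∧ ¬W, so they are equivalent.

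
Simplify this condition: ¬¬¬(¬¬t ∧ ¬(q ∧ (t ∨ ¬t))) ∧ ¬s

¬¬¬(¬¬t ∧ ¬(q ∧ (t ∨ ¬t))) ∧ ¬s
= ¬(¬¬t ∧ ¬(q ∧ (t ∨ ¬t))) ∧ ¬s   (double negation)
= ¬(¬¬t ∧ ¬q) ∧ ¬s   (complement / identity)
= (¬t ∨ q) ∧ ¬s   (De Morgan)

(¬t ∨ q) ∧ ¬s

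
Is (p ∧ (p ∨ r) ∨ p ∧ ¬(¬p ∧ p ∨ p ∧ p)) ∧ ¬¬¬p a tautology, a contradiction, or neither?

contradiction

(p ∧ (p ∨ r) ∨ p ∧ ¬(¬p ∧ p ∨ p ∧ p)) ∧ ¬¬¬p
= (p ∧ (p ∨ r) ∨ p ∧ ¬p) ∧ ¬¬¬p   — distribution
= (p ∨ p ∧ ¬p) ∧ ¬¬¬p   — absorption
= (p ∨ p ∧ ¬p) ∧ ¬p   — double negation
= p ∧ ¬p   — complement / identity
= False   — complement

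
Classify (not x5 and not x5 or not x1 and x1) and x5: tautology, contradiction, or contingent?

(not x5 and not x5 or not x1 and x1) and x5
= not x5 and not x5 and x5   (complement / identity)
= not x5 and x5   (idempotence)
= False   (complement)

contradiction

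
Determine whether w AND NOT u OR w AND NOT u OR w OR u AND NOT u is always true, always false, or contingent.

contingent

w AND NOT u OR w AND NOT u OR w OR u AND NOT u
= w AND NOT u OR w OR u AND NOT u   — idempotence
= w AND NOT u OR w   — complement / identity
= w   — absorption
This depends on w, so it is not a constant.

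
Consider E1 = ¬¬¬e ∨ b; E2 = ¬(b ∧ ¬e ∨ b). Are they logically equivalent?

No

E1: ¬¬¬e ∨ b
    = ¬e ∨ b
E2: ¬(b ∧ ¬e ∨ b)
    = ¬b
These differ: at b=1, e=0, E1 = 1 but E2 = 0.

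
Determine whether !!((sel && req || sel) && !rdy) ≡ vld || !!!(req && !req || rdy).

E1: !!((sel && req || sel) && !rdy)
    = (sel && req || sel) && !rdy   [double negation]
    = sel && !rdy   [absorption]
E2: vld || !!!(req && !req || rdy)
    = vld || !(req && !req || rdy)   [double negation]
    = vld || !rdy   [complement / identity]
These differ: at rdy=1, req=0, sel=0, vld=1, E1 = 0 but E2 = 1.

No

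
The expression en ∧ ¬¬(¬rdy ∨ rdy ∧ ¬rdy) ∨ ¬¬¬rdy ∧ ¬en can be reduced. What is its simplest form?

¬rdy

en ∧ ¬¬(¬rdy ∨ rdy ∧ ¬rdy) ∨ ¬¬¬rdy ∧ ¬en
= en ∧ ¬¬¬rdy ∨ ¬¬¬rdy ∧ ¬en
= ¬¬¬rdy
= ¬rdy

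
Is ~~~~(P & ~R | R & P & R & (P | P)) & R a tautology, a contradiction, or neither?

neither

~~~~(P & ~R | R & P & R & (P | P)) & R
= ~~~~(P & ~R | R & P & R & P) & R   (idempotence)
= ~~(P & ~R | R & P & R & P) & R   (double negation)
= (P & ~R | R & P & R & P) & R   (double negation)
= (P & ~R | R & P) & R   (idempotence)
= P & R   (distribution)
This depends on P, R, so it is not a constant.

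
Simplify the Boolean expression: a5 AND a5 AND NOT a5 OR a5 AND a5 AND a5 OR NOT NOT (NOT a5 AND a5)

a5 AND a5 AND NOT a5 OR a5 AND a5 AND a5 OR NOT NOT (NOT a5 AND a5)
= a5 AND a5 AND NOT a5 OR a5 AND a5 AND a5 OR NOT a5 AND a5
= a5 AND a5 OR NOT a5 AND a5
= a5

a5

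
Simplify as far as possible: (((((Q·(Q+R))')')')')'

Q'

(((((Q·(Q+R))')')')')'
= ((((Q')')')')'   — absorption
= ((Q')')'   — double negation
= Q'   — double negation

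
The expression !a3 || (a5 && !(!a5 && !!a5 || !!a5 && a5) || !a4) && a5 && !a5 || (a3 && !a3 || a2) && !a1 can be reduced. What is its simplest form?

!a3 || a2 && !a1

!a3 || (a5 && !(!a5 && !!a5 || !!a5 && a5) || !a4) && a5 && !a5 || (a3 && !a3 || a2) && !a1
= !a3 || (a5 && !!!a5 || !a4) && a5 && !a5 || (a3 && !a3 || a2) && !a1   (distribution)
= !a3 || (a5 && !a5 || !a4) && a5 && !a5 || (a3 && !a3 || a2) && !a1   (double negation)
= !a3 || a5 && !a5 || (a3 && !a3 || a2) && !a1   (absorption)
= !a3 || a5 && !a5 || a2 && !a1   (complement / identity)
= !a3 || a2 && !a1   (complement / identity)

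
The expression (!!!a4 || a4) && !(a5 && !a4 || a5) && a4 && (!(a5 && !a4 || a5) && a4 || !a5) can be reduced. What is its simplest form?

(!!!a4 || a4) && !(a5 && !a4 || a5) && a4 && (!(a5 && !a4 || a5) && a4 || !a5)
= (!!!a4 || a4) && !(a5 && !a4 || a5) && a4
= (!a4 || a4) && !(a5 && !a4 || a5) && a4
= !(a5 && !a4 || a5) && a4
= !a5 && a4

!a5 && a4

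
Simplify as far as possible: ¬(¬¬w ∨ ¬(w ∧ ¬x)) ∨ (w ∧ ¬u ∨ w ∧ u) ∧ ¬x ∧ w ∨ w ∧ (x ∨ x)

w

¬(¬¬w ∨ ¬(w ∧ ¬x)) ∨ (w ∧ ¬u ∨ w ∧ u) ∧ ¬x ∧ w ∨ w ∧ (x ∨ x)
= ¬w ∧ w ∧ ¬x ∨ (w ∧ ¬u ∨ w ∧ u) ∧ ¬x ∧ w ∨ w ∧ (x ∨ x)   [De Morgan]
= ¬w ∧ w ∧ ¬x ∨ w ∧ ¬x ∧ w ∨ w ∧ (x ∨ x)   [distribution]
= w ∧ ¬x ∨ w ∧ (x ∨ x)   [distribution]
= w ∧ ¬x ∨ w ∧ x   [idempotence]
= w   [distribution]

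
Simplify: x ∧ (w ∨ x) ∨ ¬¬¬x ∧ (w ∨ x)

x ∧ (w ∨ x) ∨ ¬¬¬x ∧ (w ∨ x)
= x ∧ (w ∨ x) ∨ ¬x ∧ (w ∨ x)   — double negation
= w ∨ x   — distribution

w ∨ x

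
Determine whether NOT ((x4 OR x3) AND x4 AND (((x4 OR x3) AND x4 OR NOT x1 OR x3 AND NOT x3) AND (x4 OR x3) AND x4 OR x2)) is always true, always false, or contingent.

contingent

NOT ((x4 OR x3) AND x4 AND (((x4 OR x3) AND x4 OR NOT x1 OR x3 AND NOT x3) AND (x4 OR x3) AND x4 OR x2))
= NOT ((x4 OR x3) AND x4 AND (((x4 OR x3) AND x4 OR NOT x1) AND (x4 OR x3) AND x4 OR x2))
= NOT ((x4 OR x3) AND x4 AND ((x4 OR x3) AND x4 OR x2))
= NOT ((x4 OR x3) AND x4)
= NOT x4
This depends on x4, so it is not a constant.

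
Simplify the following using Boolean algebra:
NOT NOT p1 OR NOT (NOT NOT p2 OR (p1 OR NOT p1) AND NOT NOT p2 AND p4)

NOT NOT p1 OR NOT (NOT NOT p2 OR (p1 OR NOT p1) AND NOT NOT p2 AND p4)
= NOT NOT p1 OR NOT (NOT NOT p2 OR NOT NOT p2 AND p4)
= p1 OR NOT (NOT NOT p2 OR NOT NOT p2 AND p4)
= p1 OR NOT NOT NOT p2
= p1 OR NOT p2

p1 OR NOT p2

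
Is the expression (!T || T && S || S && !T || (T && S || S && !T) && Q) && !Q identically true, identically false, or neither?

neither

(!T || T && S || S && !T || (T && S || S && !T) && Q) && !Q
= (!T || T && S || S && !T) && !Q   — absorption
= (!T || S) && !Q   — distribution
This depends on Q, S, T, so it is not a constant.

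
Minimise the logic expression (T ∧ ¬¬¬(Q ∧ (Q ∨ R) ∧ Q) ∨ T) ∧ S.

(T ∧ ¬¬¬(Q ∧ (Q ∨ R) ∧ Q) ∨ T) ∧ S
= (T ∧ ¬¬¬(Q ∧ Q) ∨ T) ∧ S   [absorption]
= (T ∧ ¬¬¬Q ∨ T) ∧ S   [idempotence]
= (T ∧ ¬Q ∨ T) ∧ S   [double negation]
= T ∧ S   [absorption]

T ∧ S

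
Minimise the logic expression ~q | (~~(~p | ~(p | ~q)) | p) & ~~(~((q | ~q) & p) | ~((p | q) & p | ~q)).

~q | ~p

~q | (~~(~p | ~(p | ~q)) | p) & ~~(~((q | ~q) & p) | ~((p | q) & p | ~q))
= ~q | (~~(~p | ~(p | ~q)) | p) & ~~(~p | ~((p | q) & p | ~q))   (complement / identity)
= ~q | (~~(~p | ~(p | ~q)) | p) & ~~(~p | ~(p | ~q))   (absorption)
= ~q | ~~(~p | ~(p | ~q))   (absorption)
= ~q | ~(p & (p | ~q))   (De Morgan)
= ~q | ~p   (absorption)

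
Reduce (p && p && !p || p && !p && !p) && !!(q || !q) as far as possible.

(p && p && !p || p && !p && !p) && !!(q || !q)
= (p && p && !p || p && !p && !p) && (q || !q)   — double negation
= p && !p && (q || !q)   — distribution
= p && !p   — complement / identity
= false   — complement

false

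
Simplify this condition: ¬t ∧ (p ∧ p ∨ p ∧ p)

¬t ∧ (p ∧ p ∨ p ∧ p)
= ¬t ∧ p ∧ p
= ¬t ∧ p

¬t ∧ p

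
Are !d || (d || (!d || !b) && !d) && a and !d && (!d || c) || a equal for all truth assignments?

Yes

E1: !d || (d || (!d || !b) && !d) && a
    = !d || (d || !d) && a   [absorption]
    = !d || a   [complement / identity]
E2: !d && (!d || c) || a
    = !d || a   [absorption]
Both reduce to !d || a, so they are equivalent.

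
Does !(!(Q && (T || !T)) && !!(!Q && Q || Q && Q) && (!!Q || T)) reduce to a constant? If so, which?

!(!(Q && (T || !T)) && !!(!Q && Q || Q && Q) && (!!Q || T))
= !(!(Q && (T || !T)) && !!Q && (!!Q || T))
= !(!Q && !!Q && (!!Q || T))
= !(!Q && !!Q)
= Q || !Q
= true

yes, True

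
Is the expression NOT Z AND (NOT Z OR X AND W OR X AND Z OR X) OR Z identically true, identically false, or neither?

NOT Z AND (NOT Z OR X AND W OR X AND Z OR X) OR Z
= NOT Z AND (NOT Z OR X AND W OR X) OR Z   [absorption]
= NOT Z AND (NOT Z OR X) OR Z   [absorption]
= NOT Z OR Z   [absorption]
= TRUE   [complement]

identically true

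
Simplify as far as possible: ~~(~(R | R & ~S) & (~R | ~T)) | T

~~(~(R | R & ~S) & (~R | ~T)) | T
= ~~(~R & (~R | ~T)) | T   [absorption]
= ~~~R | T   [absorption]
= ~R | T   [double negation]

~R | T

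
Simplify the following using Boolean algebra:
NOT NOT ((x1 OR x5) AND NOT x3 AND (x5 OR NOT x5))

(x1 OR x5) AND NOT x3

NOT NOT ((x1 OR x5) AND NOT x3 AND (x5 OR NOT x5))
= NOT NOT ((x1 OR x5) AND NOT x3)   [complement / identity]
= (x1 OR x5) AND NOT x3   [double negation]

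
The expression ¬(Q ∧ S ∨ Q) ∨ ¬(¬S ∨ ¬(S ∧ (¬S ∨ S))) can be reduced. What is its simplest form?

¬(Q ∧ S ∨ Q) ∨ ¬(¬S ∨ ¬(S ∧ (¬S ∨ S)))
= ¬(Q ∧ S ∨ Q) ∨ ¬(¬S ∨ ¬S)   — complement / identity
= ¬Q ∨ ¬(¬S ∨ ¬S)   — absorption
= ¬Q ∨ S ∧ S   — De Morgan
= ¬Q ∨ S   — idempotence

¬Q ∨ S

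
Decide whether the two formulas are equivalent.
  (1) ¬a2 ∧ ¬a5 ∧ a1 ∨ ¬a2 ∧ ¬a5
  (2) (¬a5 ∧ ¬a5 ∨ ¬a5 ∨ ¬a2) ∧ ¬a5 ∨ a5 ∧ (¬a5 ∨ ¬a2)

No

E1: ¬a2 ∧ ¬a5 ∧ a1 ∨ ¬a2 ∧ ¬a5
    = ¬a2 ∧ ¬a5   (absorption)
E2: (¬a5 ∧ ¬a5 ∨ ¬a5 ∨ ¬a2) ∧ ¬a5 ∨ a5 ∧ (¬a5 ∨ ¬a2)
    = (¬a5 ∨ ¬a5 ∨ ¬a2) ∧ ¬a5 ∨ a5 ∧ (¬a5 ∨ ¬a2)   (idempotence)
    = (¬a5 ∨ ¬a2) ∧ ¬a5 ∨ a5 ∧ (¬a5 ∨ ¬a2)   (idempotence)
    = ¬a5 ∨ ¬a2   (distribution)
These differ: at a1=1, a2=1, a5=0, E1 = 0 but E2 = 1.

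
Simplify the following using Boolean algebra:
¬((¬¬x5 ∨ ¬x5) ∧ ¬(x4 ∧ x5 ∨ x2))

x4 ∧ x5 ∨ x2

¬((¬¬x5 ∨ ¬x5) ∧ ¬(x4 ∧ x5 ∨ x2))
= ¬((x5 ∨ ¬x5) ∧ ¬(x4 ∧ x5 ∨ x2))
= ¬¬(x4 ∧ x5 ∨ x2)
= x4 ∧ x5 ∨ x2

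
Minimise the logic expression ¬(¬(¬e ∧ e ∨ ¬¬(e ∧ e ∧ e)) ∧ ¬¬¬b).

e ∨ b

¬(¬(¬e ∧ e ∨ ¬¬(e ∧ e ∧ e)) ∧ ¬¬¬b)
= ¬(¬(¬e ∧ e ∨ ¬¬(e ∧ e)) ∧ ¬¬¬b)   — idempotence
= ¬(¬(¬e ∧ e ∨ e ∧ e) ∧ ¬¬¬b)   — double negation
= ¬(¬(¬e ∧ e ∨ e ∧ e) ∧ ¬b)   — double negation
= ¬e ∧ e ∨ e ∧ e ∨ b   — De Morgan
= e ∨ b   — distribution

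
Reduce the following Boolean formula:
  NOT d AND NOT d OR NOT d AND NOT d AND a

NOT d

NOT d AND NOT d OR NOT d AND NOT d AND a
= NOT d AND NOT d   [absorption]
= NOT d   [idempotence]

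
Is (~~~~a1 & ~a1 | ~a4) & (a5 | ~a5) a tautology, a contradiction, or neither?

neither

(~~~~a1 & ~a1 | ~a4) & (a5 | ~a5)
= (~~a1 & ~a1 | ~a4) & (a5 | ~a5)   — double negation
= ~~a1 & ~a1 | ~a4   — complement / identity
= a1 & ~a1 | ~a4   — double negation
= ~a4   — complement / identity
This depends on a4, so it is not a constant.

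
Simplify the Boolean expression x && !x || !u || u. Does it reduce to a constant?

x && !x || !u || u
= !u || u
= true

true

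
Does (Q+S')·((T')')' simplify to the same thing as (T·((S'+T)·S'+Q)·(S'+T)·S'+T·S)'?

E1: (Q+S')·((T')')'
    = (Q+S')·T'   [double negation]
E2: (T·((S'+T)·S'+Q)·(S'+T)·S'+T·S)'
    = (T·(S'+T)·S'+T·S)'   [absorption]
    = (T·S'+T·S)'   [absorption]
    = T'   [distribution]
These differ: at Q=0, S=1, T=0, E1 = 0 but E2 = 1.

No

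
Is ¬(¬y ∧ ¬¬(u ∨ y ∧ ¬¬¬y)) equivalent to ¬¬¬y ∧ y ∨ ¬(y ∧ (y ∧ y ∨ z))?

No

E1: ¬(¬y ∧ ¬¬(u ∨ y ∧ ¬¬¬y))
    = ¬(¬y ∧ ¬¬(u ∨ y ∧ ¬y))   [double negation]
    = ¬(¬y ∧ ¬¬u)   [complement / identity]
    = y ∨ ¬u   [De Morgan]
E2: ¬¬¬y ∧ y ∨ ¬(y ∧ (y ∧ y ∨ z))
    = ¬y ∧ y ∨ ¬(y ∧ (y ∧ y ∨ z))   [double negation]
    = ¬y ∧ y ∨ ¬(y ∧ (y ∨ z))   [idempotence]
    = ¬(y ∧ (y ∨ z))   [complement / identity]
    = ¬y   [absorption]
These differ: at u=1, y=1, z=1, E1 = 1 but E2 = 0.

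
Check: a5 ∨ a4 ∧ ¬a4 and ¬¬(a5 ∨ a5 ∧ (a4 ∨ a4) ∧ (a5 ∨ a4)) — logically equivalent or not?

E1: a5 ∨ a4 ∧ ¬a4
    = a5   [complement / identity]
E2: ¬¬(a5 ∨ a5 ∧ (a4 ∨ a4) ∧ (a5 ∨ a4))
    = ¬¬(a5 ∨ a5 ∧ (a4 ∨ a4 ∧ a5))   [distribution]
    = ¬¬(a5 ∨ a5 ∧ a4)   [absorption]
    = a5 ∨ a5 ∧ a4   [double negation]
    = a5   [absorption]
Both reduce to a5, so they are equivalent.

Yes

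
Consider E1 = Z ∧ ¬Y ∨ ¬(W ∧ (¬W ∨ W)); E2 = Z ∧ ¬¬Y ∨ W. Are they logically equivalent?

No

E1: Z ∧ ¬Y ∨ ¬(W ∧ (¬W ∨ W))
    = Z ∧ ¬Y ∨ ¬W   (complement / identity)
E2: Z ∧ ¬¬Y ∨ W
    = Z ∧ Y ∨ W   (double negation)
These differ: at W=0, Y=0, Z=0, E1 = 1 but E2 = 0.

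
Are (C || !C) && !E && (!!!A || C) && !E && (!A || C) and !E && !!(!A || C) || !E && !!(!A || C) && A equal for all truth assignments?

E1: (C || !C) && !E && (!!!A || C) && !E && (!A || C)
    = !E && (!!!A || C) && !E && (!A || C)   (complement / identity)
    = !E && (!A || C) && !E && (!A || C)   (double negation)
    = !E && (!A || C)   (idempotence)
E2: !E && !!(!A || C) || !E && !!(!A || C) && A
    = !E && !!(!A || C)   (absorption)
    = !E && (!A || C)   (double negation)
Both reduce to !E && (!A || C), so they are equivalent.

Yes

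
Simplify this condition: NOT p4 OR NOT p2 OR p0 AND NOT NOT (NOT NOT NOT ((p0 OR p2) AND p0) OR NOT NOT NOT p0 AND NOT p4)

NOT p4 OR NOT p2 OR p0 AND NOT NOT (NOT NOT NOT ((p0 OR p2) AND p0) OR NOT NOT NOT p0 AND NOT p4)
= NOT p4 OR NOT p2 OR p0 AND NOT NOT (NOT NOT NOT p0 OR NOT NOT NOT p0 AND NOT p4)   [absorption]
= NOT p4 OR NOT p2 OR p0 AND NOT NOT (NOT p0 OR NOT NOT NOT p0 AND NOT p4)   [double negation]
= NOT p4 OR NOT p2 OR p0 AND NOT NOT (NOT p0 OR NOT p0 AND NOT p4)   [double negation]
= NOT p4 OR NOT p2 OR p0 AND NOT NOT NOT p0   [absorption]
= NOT p4 OR NOT p2 OR p0 AND NOT p0   [double negation]
= NOT p4 OR NOT p2   [complement / identity]

NOT p4 OR NOT p2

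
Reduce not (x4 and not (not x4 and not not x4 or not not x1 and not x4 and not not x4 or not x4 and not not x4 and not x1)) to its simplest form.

not x4

not (x4 and not (not x4 and not not x4 or not not x1 and not x4 and not not x4 or not x4 and not not x4 and not x1))
= not (x4 and not (not x4 and not not x4 or x1 and not x4 and not not x4 or not x4 and not not x4 and not x1))   [double negation]
= not (x4 and not (not x4 and not not x4 or not x4 and not not x4))   [distribution]
= not (x4 and not (not x4 and not not x4))   [idempotence]
= not (x4 and (x4 or not x4))   [De Morgan]
= not x4   [complement / identity]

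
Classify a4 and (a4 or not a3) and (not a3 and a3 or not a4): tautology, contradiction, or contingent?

contradiction

a4 and (a4 or not a3) and (not a3 and a3 or not a4)
= a4 and (a4 or not a3) and not a4
= a4 and not a4
= False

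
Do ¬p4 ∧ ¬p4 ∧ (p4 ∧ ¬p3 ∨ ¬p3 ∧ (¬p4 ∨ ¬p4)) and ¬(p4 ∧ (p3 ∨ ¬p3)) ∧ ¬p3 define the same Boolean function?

E1: ¬p4 ∧ ¬p4 ∧ (p4 ∧ ¬p3 ∨ ¬p3 ∧ (¬p4 ∨ ¬p4))
    = ¬p4 ∧ ¬p4 ∧ (p4 ∧ ¬p3 ∨ ¬p3 ∧ ¬p4)   [idempotence]
    = ¬p4 ∧ (p4 ∧ ¬p3 ∨ ¬p3 ∧ ¬p4)   [idempotence]
    = ¬p4 ∧ ¬p3   [distribution]
E2: ¬(p4 ∧ (p3 ∨ ¬p3)) ∧ ¬p3
    = ¬p4 ∧ ¬p3   [complement / identity]
Both reduce to ¬p4 ∧ ¬p3, so they are equivalent.

Yes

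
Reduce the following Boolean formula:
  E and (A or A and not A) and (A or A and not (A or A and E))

E and A

E and (A or A and not A) and (A or A and not (A or A and E))
= E and (A or A and not A) and (A or A and not A)   [absorption]
= E and (A and not A or A and A)   [distribution]
= E and A   [distribution]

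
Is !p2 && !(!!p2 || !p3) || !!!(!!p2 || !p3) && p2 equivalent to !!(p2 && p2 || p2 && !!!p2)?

No

E1: !p2 && !(!!p2 || !p3) || !!!(!!p2 || !p3) && p2
    = !p2 && !(!!p2 || !p3) || !(!!p2 || !p3) && p2
    = !(!!p2 || !p3)
    = !p2 && p3
E2: !!(p2 && p2 || p2 && !!!p2)
    = !!(p2 && p2 || p2 && !p2)
    = !!p2
    = p2
These differ: at p2=1, p3=1, E1 = 0 but E2 = 1.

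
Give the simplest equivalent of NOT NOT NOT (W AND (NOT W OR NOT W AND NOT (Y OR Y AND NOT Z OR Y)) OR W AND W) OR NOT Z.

NOT NOT NOT (W AND (NOT W OR NOT W AND NOT (Y OR Y AND NOT Z OR Y)) OR W AND W) OR NOT Z
= NOT NOT NOT (W AND (NOT W OR NOT W AND NOT (Y OR Y)) OR W AND W) OR NOT Z   (absorption)
= NOT NOT NOT (W AND (NOT W OR NOT W AND NOT Y) OR W AND W) OR NOT Z   (idempotence)
= NOT NOT NOT (W AND NOT W OR W AND W) OR NOT Z   (absorption)
= NOT NOT NOT W OR NOT Z   (distribution)
= NOT W OR NOT Z   (double negation)

NOT W OR NOT Z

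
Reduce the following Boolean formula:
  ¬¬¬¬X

¬¬¬¬X
= ¬¬X
= X

X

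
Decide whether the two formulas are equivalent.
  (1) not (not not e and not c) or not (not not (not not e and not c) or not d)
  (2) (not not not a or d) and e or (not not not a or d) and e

E1: not (not not e and not c) or not (not not (not not e and not c) or not d)
    = not (not not e and not c) or not (not not e and not c) and d   — De Morgan
    = not (not not e and not c)   — absorption
    = not e or c   — De Morgan
E2: (not not not a or d) and e or (not not not a or d) and e
    = (not not not a or d) and e   — idempotence
    = (not a or d) and e   — double negation
These differ: at a=1, c=0, d=0, e=0, E1 = 1 but E2 = 0.

No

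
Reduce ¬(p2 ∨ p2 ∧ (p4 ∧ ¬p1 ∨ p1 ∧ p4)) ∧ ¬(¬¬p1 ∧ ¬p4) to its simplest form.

¬p2 ∧ (¬p1 ∨ p4)

¬(p2 ∨ p2 ∧ (p4 ∧ ¬p1 ∨ p1 ∧ p4)) ∧ ¬(¬¬p1 ∧ ¬p4)
= ¬(p2 ∨ p2 ∧ (p4 ∧ ¬p1 ∨ p1 ∧ p4)) ∧ (¬p1 ∨ p4)   — De Morgan
= ¬(p2 ∨ p2 ∧ p4) ∧ (¬p1 ∨ p4)   — distribution
= ¬p2 ∧ (¬p1 ∨ p4)   — absorption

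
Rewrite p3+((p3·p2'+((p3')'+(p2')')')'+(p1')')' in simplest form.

p3+p2'·p1'

p3+((p3·p2'+((p3')'+(p2')')')'+(p1')')'
= p3+((p3·p2'+p3'·p2')'+(p1')')'   [De Morgan]
= p3+(p3·p2'+p3'·p2')·p1'   [De Morgan]
= p3+p2'·p1'   [distribution]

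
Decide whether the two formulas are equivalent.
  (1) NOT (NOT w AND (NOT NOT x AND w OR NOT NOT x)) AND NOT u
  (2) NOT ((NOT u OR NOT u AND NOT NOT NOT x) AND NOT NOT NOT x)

No

E1: NOT (NOT w AND (NOT NOT x AND w OR NOT NOT x)) AND NOT u
    = NOT (NOT w AND NOT NOT x) AND NOT u   [absorption]
    = (w OR NOT x) AND NOT u   [De Morgan]
E2: NOT ((NOT u OR NOT u AND NOT NOT NOT x) AND NOT NOT NOT x)
    = NOT ((NOT u OR NOT u AND NOT x) AND NOT NOT NOT x)   [double negation]
    = NOT (NOT u AND NOT NOT NOT x)   [absorption]
    = NOT (NOT u AND NOT x)   [double negation]
    = u OR x   [De Morgan]
These differ: at u=1, w=0, x=0, E1 = 0 but E2 = 1.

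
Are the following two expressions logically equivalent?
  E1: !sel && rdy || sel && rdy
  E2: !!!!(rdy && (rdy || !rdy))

E1: !sel && rdy || sel && rdy
    = rdy   [distribution]
E2: !!!!(rdy && (rdy || !rdy))
    = !!!!rdy   [complement / identity]
    = !!rdy   [double negation]
    = rdy   [double negation]
Both reduce to rdy, so they are equivalent.

Yes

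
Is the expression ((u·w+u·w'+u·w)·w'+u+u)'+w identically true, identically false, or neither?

neither

((u·w+u·w'+u·w)·w'+u+u)'+w
= ((u·w+u)·w'+u+u)'+w
= (u·w'+u+u)'+w
= (u+u)'+w
= u'+w
This depends on u, w, so it is not a constant.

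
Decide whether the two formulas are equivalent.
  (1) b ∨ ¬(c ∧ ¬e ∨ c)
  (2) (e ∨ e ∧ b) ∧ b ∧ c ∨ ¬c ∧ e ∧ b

E1: b ∨ ¬(c ∧ ¬e ∨ c)
    = b ∨ ¬c   (absorption)
E2: (e ∨ e ∧ b) ∧ b ∧ c ∨ ¬c ∧ e ∧ b
    = e ∧ b ∧ c ∨ ¬c ∧ e ∧ b   (absorption)
    = e ∧ b   (distribution)
These differ: at b=1, c=0, e=0, E1 = 1 but E2 = 0.

No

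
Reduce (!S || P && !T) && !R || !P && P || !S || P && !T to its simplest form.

!S || P && !T

(!S || P && !T) && !R || !P && P || !S || P && !T
= (!S || P && !T) && !R || !S || P && !T
= !S || P && !T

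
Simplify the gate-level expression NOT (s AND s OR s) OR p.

NOT (s AND s OR s) OR p
= NOT (s OR s) OR p   — idempotence
= NOT s OR p   — idempotence

NOT s OR p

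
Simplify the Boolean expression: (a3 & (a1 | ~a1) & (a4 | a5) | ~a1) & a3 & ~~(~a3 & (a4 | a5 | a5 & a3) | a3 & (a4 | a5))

a3 & (a4 | a5)

(a3 & (a1 | ~a1) & (a4 | a5) | ~a1) & a3 & ~~(~a3 & (a4 | a5 | a5 & a3) | a3 & (a4 | a5))
= (a3 & (a4 | a5) | ~a1) & a3 & ~~(~a3 & (a4 | a5 | a5 & a3) | a3 & (a4 | a5))   — complement / identity
= (a3 & (a4 | a5) | ~a1) & a3 & (~a3 & (a4 | a5 | a5 & a3) | a3 & (a4 | a5))   — double negation
= (a3 & (a4 | a5) | ~a1) & a3 & (~a3 & (a4 | a5) | a3 & (a4 | a5))   — absorption
= (a3 & (a4 | a5) | ~a1) & a3 & (a4 | a5)   — distribution
= a3 & (a4 | a5)   — absorption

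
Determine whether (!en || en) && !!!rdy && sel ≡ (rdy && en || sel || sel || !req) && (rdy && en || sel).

No

E1: (!en || en) && !!!rdy && sel
    = !!!rdy && sel   — complement / identity
    = !rdy && sel   — double negation
E2: (rdy && en || sel || sel || !req) && (rdy && en || sel)
    = (rdy && en || sel || !req) && (rdy && en || sel)   — idempotence
    = rdy && en || sel   — absorption
These differ: at en=1, rdy=1, req=0, sel=1, E1 = 0 but E2 = 1.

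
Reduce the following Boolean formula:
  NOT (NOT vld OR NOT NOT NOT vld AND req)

NOT (NOT vld OR NOT NOT NOT vld AND req)
= NOT (NOT vld OR NOT vld AND req)
= NOT NOT vld
= vld

vld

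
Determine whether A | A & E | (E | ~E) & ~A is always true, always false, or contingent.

always true

A | A & E | (E | ~E) & ~A
= A | A & E | ~A
= A | ~A
= 1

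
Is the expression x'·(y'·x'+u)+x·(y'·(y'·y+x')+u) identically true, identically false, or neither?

x'·(y'·x'+u)+x·(y'·(y'·y+x')+u)
= x'·(y'·x'+u)+x·(y'·x'+u)   (complement / identity)
= y'·x'+u   (distribution)
This depends on u, x, y, so it is not a constant.

neither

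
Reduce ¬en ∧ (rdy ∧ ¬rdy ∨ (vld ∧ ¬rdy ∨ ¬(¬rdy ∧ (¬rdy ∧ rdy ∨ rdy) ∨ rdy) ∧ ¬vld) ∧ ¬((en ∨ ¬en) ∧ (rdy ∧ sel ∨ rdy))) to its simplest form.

¬en ∧ (rdy ∧ ¬rdy ∨ (vld ∧ ¬rdy ∨ ¬(¬rdy ∧ (¬rdy ∧ rdy ∨ rdy) ∨ rdy) ∧ ¬vld) ∧ ¬((en ∨ ¬en) ∧ (rdy ∧ sel ∨ rdy)))
= ¬en ∧ (rdy ∧ ¬rdy ∨ (vld ∧ ¬rdy ∨ ¬(¬rdy ∧ (¬rdy ∧ rdy ∨ rdy) ∨ rdy) ∧ ¬vld) ∧ ¬(rdy ∧ sel ∨ rdy))   — complement / identity
= ¬en ∧ (rdy ∧ ¬rdy ∨ (vld ∧ ¬rdy ∨ ¬(¬rdy ∧ (¬rdy ∧ rdy ∨ rdy) ∨ rdy) ∧ ¬vld) ∧ ¬rdy)   — absorption
= ¬en ∧ (rdy ∧ ¬rdy ∨ (vld ∧ ¬rdy ∨ ¬(¬rdy ∧ rdy ∨ rdy) ∧ ¬vld) ∧ ¬rdy)   — complement / identity
= ¬en ∧ (rdy ∧ ¬rdy ∨ (vld ∧ ¬rdy ∨ ¬rdy ∧ ¬vld) ∧ ¬rdy)   — complement / identity
= ¬en ∧ (rdy ∧ ¬rdy ∨ ¬rdy ∧ ¬rdy)   — distribution
= ¬en ∧ ¬rdy   — distribution

¬en ∧ ¬rdy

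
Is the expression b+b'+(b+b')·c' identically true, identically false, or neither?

identically true

b+b'+(b+b')·c'
= b+b'
= 1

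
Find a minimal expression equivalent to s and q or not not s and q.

s and q or not not s and q
= s and q or s and q   — double negation
= s and q   — idempotence

s and q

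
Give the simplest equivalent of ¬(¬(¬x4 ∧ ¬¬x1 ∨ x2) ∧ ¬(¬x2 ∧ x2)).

¬x4 ∧ x1 ∨ x2

¬(¬(¬x4 ∧ ¬¬x1 ∨ x2) ∧ ¬(¬x2 ∧ x2))
= ¬x4 ∧ ¬¬x1 ∨ x2 ∨ ¬x2 ∧ x2   — De Morgan
= ¬x4 ∧ x1 ∨ x2 ∨ ¬x2 ∧ x2   — double negation
= ¬x4 ∧ x1 ∨ x2   — complement / identity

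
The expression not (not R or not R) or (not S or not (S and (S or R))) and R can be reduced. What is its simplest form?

not (not R or not R) or (not S or not (S and (S or R))) and R
= not (not R or not R) or (not S or not S) and R   (absorption)
= not (not R or not R) or not S and R   (idempotence)
= R and R or not S and R   (De Morgan)
= R and (R or not S)   (distribution)
= R   (absorption)

R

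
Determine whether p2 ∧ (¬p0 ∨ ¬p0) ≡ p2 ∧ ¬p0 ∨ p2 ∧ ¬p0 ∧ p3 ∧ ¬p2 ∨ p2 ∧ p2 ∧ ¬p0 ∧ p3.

E1: p2 ∧ (¬p0 ∨ ¬p0)
    = p2 ∧ ¬p0   (idempotence)
E2: p2 ∧ ¬p0 ∨ p2 ∧ ¬p0 ∧ p3 ∧ ¬p2 ∨ p2 ∧ p2 ∧ ¬p0 ∧ p3
    = p2 ∧ ¬p0 ∨ p2 ∧ ¬p0 ∧ p3   (distribution)
    = p2 ∧ ¬p0   (absorption)
Both reduce to p2 ∧ ¬p0, so they are equivalent.

Yes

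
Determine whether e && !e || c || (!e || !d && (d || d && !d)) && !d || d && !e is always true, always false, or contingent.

contingent

e && !e || c || (!e || !d && (d || d && !d)) && !d || d && !e
= e && !e || c || (!e || !d && d) && !d || d && !e   (complement / identity)
= e && !e || c || !e && !d || d && !e   (complement / identity)
= e && !e || c || !e   (distribution)
= c || !e   (complement / identity)
This depends on c, e, so it is not a constant.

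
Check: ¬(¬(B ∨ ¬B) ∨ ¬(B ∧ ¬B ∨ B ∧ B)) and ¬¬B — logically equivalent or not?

E1: ¬(¬(B ∨ ¬B) ∨ ¬(B ∧ ¬B ∨ B ∧ B))
    = (B ∨ ¬B) ∧ (B ∧ ¬B ∨ B ∧ B)   [De Morgan]
    = (B ∨ ¬B) ∧ B   [distribution]
    = B   [complement / identity]
E2: ¬¬B
    = B   [double negation]
Both reduce to B, so they are equivalent.

Yes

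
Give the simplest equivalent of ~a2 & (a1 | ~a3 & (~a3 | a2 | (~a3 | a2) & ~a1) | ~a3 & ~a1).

~a2 & (a1 | ~a3)

~a2 & (a1 | ~a3 & (~a3 | a2 | (~a3 | a2) & ~a1) | ~a3 & ~a1)
= ~a2 & (a1 | ~a3 & (~a3 | a2) | ~a3 & ~a1)   — absorption
= ~a2 & (a1 | ~a3 | ~a3 & ~a1)   — absorption
= ~a2 & (a1 | ~a3)   — absorption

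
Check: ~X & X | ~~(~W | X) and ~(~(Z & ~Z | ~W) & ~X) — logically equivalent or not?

Yes

E1: ~X & X | ~~(~W | X)
    = ~X & X | ~W | X   (double negation)
    = ~W | X   (complement / identity)
E2: ~(~(Z & ~Z | ~W) & ~X)
    = Z & ~Z | ~W | X   (De Morgan)
    = ~W | X   (complement / identity)
Both reduce to ~W | X, so they are equivalent.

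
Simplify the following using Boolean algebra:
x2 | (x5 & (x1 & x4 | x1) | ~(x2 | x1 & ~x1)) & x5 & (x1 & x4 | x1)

x2 | (x5 & (x1 & x4 | x1) | ~(x2 | x1 & ~x1)) & x5 & (x1 & x4 | x1)
= x2 | (x5 & (x1 & x4 | x1) | ~x2) & x5 & (x1 & x4 | x1)   (complement / identity)
= x2 | x5 & (x1 & x4 | x1)   (absorption)
= x2 | x5 & x1   (absorption)

x2 | x5 & x1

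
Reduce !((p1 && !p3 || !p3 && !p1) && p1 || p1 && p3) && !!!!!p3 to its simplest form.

!p1 && !p3

!((p1 && !p3 || !p3 && !p1) && p1 || p1 && p3) && !!!!!p3
= !(!p3 && p1 || p1 && p3) && !!!!!p3
= !p1 && !!!!!p3
= !p1 && !!!p3
= !p1 && !p3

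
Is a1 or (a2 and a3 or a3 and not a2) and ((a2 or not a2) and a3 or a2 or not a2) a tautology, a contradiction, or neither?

neither

a1 or (a2 and a3 or a3 and not a2) and ((a2 or not a2) and a3 or a2 or not a2)
= a1 or (a2 and a3 or a3 and not a2) and (a2 or not a2)   (absorption)
= a1 or a2 and a3 or a3 and not a2   (complement / identity)
= a1 or a3   (distribution)
This depends on a1, a3, so it is not a constant.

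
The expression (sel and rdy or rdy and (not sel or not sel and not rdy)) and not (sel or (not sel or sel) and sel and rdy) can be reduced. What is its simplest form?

rdy and not sel

(sel and rdy or rdy and (not sel or not sel and not rdy)) and not (sel or (not sel or sel) and sel and rdy)
= (sel and rdy or rdy and not sel) and not (sel or (not sel or sel) and sel and rdy)   — absorption
= rdy and not (sel or (not sel or sel) and sel and rdy)   — distribution
= rdy and not (sel or sel and rdy)   — complement / identity
= rdy and not sel   — absorption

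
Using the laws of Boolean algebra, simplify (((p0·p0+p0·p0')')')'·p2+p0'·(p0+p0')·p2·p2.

(((p0·p0+p0·p0')')')'·p2+p0'·(p0+p0')·p2·p2
= (((p0·p0+p0·p0')')')'·p2+p0'·p2·p2   — complement / identity
= ((p0')')'·p2+p0'·p2·p2   — distribution
= p0'·p2+p0'·p2·p2   — double negation
= p0'·p2   — absorption

p0'·p2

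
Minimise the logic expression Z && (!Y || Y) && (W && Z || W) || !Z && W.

Z && (!Y || Y) && (W && Z || W) || !Z && W
= Z && (!Y || Y) && W || !Z && W   [absorption]
= Z && W || !Z && W   [complement / identity]
= W   [distribution]

W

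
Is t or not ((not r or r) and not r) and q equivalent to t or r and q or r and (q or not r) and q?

E1: t or not ((not r or r) and not r) and q
    = t or not not r and q   [complement / identity]
    = t or r and q   [double negation]
E2: t or r and q or r and (q or not r) and q
    = t or r and q or r and q   [absorption]
    = t or r and q   [idempotence]
Both reduce to t or r and q, so they are equivalent.

Yes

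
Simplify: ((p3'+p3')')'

((p3'+p3')')'
= ((p3')')'   [idempotence]
= p3'   [double negation]

p3'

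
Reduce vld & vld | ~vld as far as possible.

vld & vld | ~vld
= vld | ~vld   (idempotence)
= 1   (complement)

1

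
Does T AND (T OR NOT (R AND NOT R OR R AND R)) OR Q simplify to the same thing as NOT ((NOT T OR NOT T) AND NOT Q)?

Yes

E1: T AND (T OR NOT (R AND NOT R OR R AND R)) OR Q
    = T AND (T OR NOT R) OR Q   — distribution
    = T OR Q   — absorption
E2: NOT ((NOT T OR NOT T) AND NOT Q)
    = NOT (NOT T AND NOT Q)   — idempotence
    = T OR Q   — De Morgan
Both reduce to T OR Q, so they are equivalent.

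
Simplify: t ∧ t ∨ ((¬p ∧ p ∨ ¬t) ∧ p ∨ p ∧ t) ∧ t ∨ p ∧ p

t ∨ p

t ∧ t ∨ ((¬p ∧ p ∨ ¬t) ∧ p ∨ p ∧ t) ∧ t ∨ p ∧ p
= t ∧ (t ∨ (¬p ∧ p ∨ ¬t) ∧ p ∨ p ∧ t) ∨ p ∧ p
= t ∧ (t ∨ (¬p ∧ p ∨ ¬t) ∧ p ∨ p ∧ t) ∨ p
= t ∧ (t ∨ ¬t ∧ p ∨ p ∧ t) ∨ p
= t ∧ (t ∨ p) ∨ p
= t ∨ p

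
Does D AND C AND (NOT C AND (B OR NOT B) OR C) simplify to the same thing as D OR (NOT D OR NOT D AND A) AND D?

No

E1: D AND C AND (NOT C AND (B OR NOT B) OR C)
    = D AND C AND (NOT C OR C)   (complement / identity)
    = D AND C   (complement / identity)
E2: D OR (NOT D OR NOT D AND A) AND D
    = D OR NOT D AND D   (absorption)
    = D   (complement / identity)
These differ: at A=1, B=0, C=0, D=1, E1 = 0 but E2 = 1.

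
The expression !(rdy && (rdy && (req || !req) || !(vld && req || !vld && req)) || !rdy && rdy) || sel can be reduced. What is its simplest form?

!(rdy && (rdy && (req || !req) || !(vld && req || !vld && req)) || !rdy && rdy) || sel
= !(rdy && (rdy || !(vld && req || !vld && req)) || !rdy && rdy) || sel   (complement / identity)
= !(rdy && (rdy || !req) || !rdy && rdy) || sel   (distribution)
= !(rdy || !rdy && rdy) || sel   (absorption)
= !rdy || sel   (complement / identity)

!rdy || sel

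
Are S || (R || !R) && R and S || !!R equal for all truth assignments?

E1: S || (R || !R) && R
    = S || R   [complement / identity]
E2: S || !!R
    = S || R   [double negation]
Both reduce to S || R, so they are equivalent.

Yes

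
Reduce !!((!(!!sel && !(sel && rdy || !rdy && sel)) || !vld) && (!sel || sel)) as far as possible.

true

!!((!(!!sel && !(sel && rdy || !rdy && sel)) || !vld) && (!sel || sel))
= !!((!(!!sel && !sel) || !vld) && (!sel || sel))   [distribution]
= !!((!sel || sel || !vld) && (!sel || sel))   [De Morgan]
= !!(!sel || sel)   [absorption]
= !sel || sel   [double negation]
= true   [complement]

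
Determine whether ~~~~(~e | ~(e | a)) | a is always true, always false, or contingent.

~~~~(~e | ~(e | a)) | a
= ~~~(e & (e | a)) | a
= ~~~e | a
= ~e | a
This depends on a, e, so it is not a constant.

contingent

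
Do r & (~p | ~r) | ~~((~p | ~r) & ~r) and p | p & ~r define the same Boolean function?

E1: r & (~p | ~r) | ~~((~p | ~r) & ~r)
    = r & (~p | ~r) | (~p | ~r) & ~r   — double negation
    = ~p | ~r   — distribution
E2: p | p & ~r
    = p   — absorption
These differ: at p=0, r=1, E1 = 1 but E2 = 0.

No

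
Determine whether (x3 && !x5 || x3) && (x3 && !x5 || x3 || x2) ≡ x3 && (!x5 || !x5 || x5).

E1: (x3 && !x5 || x3) && (x3 && !x5 || x3 || x2)
    = x3 && !x5 || x3   (absorption)
    = x3   (absorption)
E2: x3 && (!x5 || !x5 || x5)
    = x3 && (!x5 || x5)   (idempotence)
    = x3   (complement / identity)
Both reduce to x3, so they are equivalent.

Yes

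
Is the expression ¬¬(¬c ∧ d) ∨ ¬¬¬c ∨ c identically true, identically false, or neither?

¬¬(¬c ∧ d) ∨ ¬¬¬c ∨ c
= ¬c ∧ d ∨ ¬¬¬c ∨ c
= ¬c ∧ d ∨ ¬c ∨ c
= ¬c ∨ c
= True

identically true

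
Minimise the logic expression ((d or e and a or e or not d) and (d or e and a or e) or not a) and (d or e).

d or e

((d or e and a or e or not d) and (d or e and a or e) or not a) and (d or e)
= (d or e and a or e or not a) and (d or e)
= (d or e or not a) and (d or e)
= d or e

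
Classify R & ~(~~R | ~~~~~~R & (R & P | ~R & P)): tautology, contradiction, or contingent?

contradiction

R & ~(~~R | ~~~~~~R & (R & P | ~R & P))
= R & ~(~~R | ~~~~R & (R & P | ~R & P))   — double negation
= R & ~(~~R | ~~~~R & P)   — distribution
= R & ~(~~R | ~~R & P)   — double negation
= R & ~~~R   — absorption
= R & ~R   — double negation
= 0   — complement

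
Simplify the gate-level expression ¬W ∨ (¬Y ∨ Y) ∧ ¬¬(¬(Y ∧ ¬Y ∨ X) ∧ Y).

¬W ∨ (¬Y ∨ Y) ∧ ¬¬(¬(Y ∧ ¬Y ∨ X) ∧ Y)
= ¬W ∨ (¬Y ∨ Y) ∧ ¬(Y ∧ ¬Y ∨ X) ∧ Y   — double negation
= ¬W ∨ ¬(Y ∧ ¬Y ∨ X) ∧ Y   — complement / identity
= ¬W ∨ ¬X ∧ Y   — complement / identity

¬W ∨ ¬X ∧ Y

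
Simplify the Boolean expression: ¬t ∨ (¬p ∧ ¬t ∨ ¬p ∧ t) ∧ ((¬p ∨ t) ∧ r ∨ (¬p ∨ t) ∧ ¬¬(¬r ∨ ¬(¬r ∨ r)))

¬t ∨ (¬p ∧ ¬t ∨ ¬p ∧ t) ∧ ((¬p ∨ t) ∧ r ∨ (¬p ∨ t) ∧ ¬¬(¬r ∨ ¬(¬r ∨ r)))
= ¬t ∨ ¬p ∧ ((¬p ∨ t) ∧ r ∨ (¬p ∨ t) ∧ ¬¬(¬r ∨ ¬(¬r ∨ r)))   [distribution]
= ¬t ∨ ¬p ∧ ((¬p ∨ t) ∧ r ∨ (¬p ∨ t) ∧ ¬(r ∧ (¬r ∨ r)))   [De Morgan]
= ¬t ∨ ¬p ∧ ((¬p ∨ t) ∧ r ∨ (¬p ∨ t) ∧ ¬r)   [complement / identity]
= ¬t ∨ ¬p ∧ (¬p ∨ t)   [distribution]
= ¬t ∨ ¬p   [absorption]

¬t ∨ ¬p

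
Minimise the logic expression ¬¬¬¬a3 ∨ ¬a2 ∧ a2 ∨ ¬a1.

a3 ∨ ¬a1

¬¬¬¬a3 ∨ ¬a2 ∧ a2 ∨ ¬a1
= ¬¬a3 ∨ ¬a2 ∧ a2 ∨ ¬a1   [double negation]
= a3 ∨ ¬a2 ∧ a2 ∨ ¬a1   [double negation]
= a3 ∨ ¬a1   [complement / identity]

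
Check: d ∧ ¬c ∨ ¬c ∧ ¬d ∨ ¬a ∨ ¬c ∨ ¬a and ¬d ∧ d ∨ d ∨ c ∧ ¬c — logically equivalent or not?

E1: d ∧ ¬c ∨ ¬c ∧ ¬d ∨ ¬a ∨ ¬c ∨ ¬a
    = ¬c ∨ ¬a ∨ ¬c ∨ ¬a
    = ¬c ∨ ¬a
E2: ¬d ∧ d ∨ d ∨ c ∧ ¬c
    = ¬d ∧ d ∨ d
    = d
These differ: at a=0, c=0, d=0, E1 = 1 but E2 = 0.

No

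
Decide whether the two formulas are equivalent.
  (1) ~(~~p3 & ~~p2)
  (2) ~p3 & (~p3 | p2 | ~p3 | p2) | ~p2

E1: ~(~~p3 & ~~p2)
    = ~p3 | ~p2   (De Morgan)
E2: ~p3 & (~p3 | p2 | ~p3 | p2) | ~p2
    = ~p3 & (~p3 | p2) | ~p2   (idempotence)
    = ~p3 | ~p2   (absorption)
Both reduce to ~p3 | ~p2, so they are equivalent.

Yes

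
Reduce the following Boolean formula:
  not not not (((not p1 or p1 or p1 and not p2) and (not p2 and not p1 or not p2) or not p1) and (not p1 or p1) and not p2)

p2

not not not (((not p1 or p1 or p1 and not p2) and (not p2 and not p1 or not p2) or not p1) and (not p1 or p1) and not p2)
= not not not (((not p1 or p1 or p1 and not p2) and not p2 or not p1) and (not p1 or p1) and not p2)   — absorption
= not not not (((not p1 or p1) and not p2 or not p1) and (not p1 or p1) and not p2)   — absorption
= not not not ((not p1 or p1) and not p2)   — absorption
= not not not not p2   — complement / identity
= not not p2   — double negation
= p2   — double negation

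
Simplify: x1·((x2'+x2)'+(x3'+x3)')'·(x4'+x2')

x1·((x2'+x2)'+(x3'+x3)')'·(x4'+x2')
= x1·(x2'+x2)·(x3'+x3)·(x4'+x2')   [De Morgan]
= x1·(x3'+x3)·(x4'+x2')   [complement / identity]
= x1·(x4'+x2')   [complement / identity]

x1·(x4'+x2')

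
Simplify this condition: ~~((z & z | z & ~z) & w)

z & w

~~((z & z | z & ~z) & w)
= (z & z | z & ~z) & w   [double negation]
= z & w   [distribution]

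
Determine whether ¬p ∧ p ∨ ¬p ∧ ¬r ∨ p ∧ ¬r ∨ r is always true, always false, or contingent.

¬p ∧ p ∨ ¬p ∧ ¬r ∨ p ∧ ¬r ∨ r
= ¬p ∧ p ∨ ¬r ∨ r   (distribution)
= ¬r ∨ r   (complement / identity)
= True   (complement)

always true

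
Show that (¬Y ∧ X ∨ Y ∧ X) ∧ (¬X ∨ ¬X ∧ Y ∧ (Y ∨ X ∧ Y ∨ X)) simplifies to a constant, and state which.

False

(¬Y ∧ X ∨ Y ∧ X) ∧ (¬X ∨ ¬X ∧ Y ∧ (Y ∨ X ∧ Y ∨ X))
= (¬Y ∧ X ∨ Y ∧ X) ∧ (¬X ∨ ¬X ∧ Y ∧ (Y ∨ X))   [absorption]
= X ∧ (¬X ∨ ¬X ∧ Y ∧ (Y ∨ X))   [distribution]
= X ∧ (¬X ∨ ¬X ∧ Y)   [absorption]
= X ∧ ¬X   [absorption]
= False   [complement]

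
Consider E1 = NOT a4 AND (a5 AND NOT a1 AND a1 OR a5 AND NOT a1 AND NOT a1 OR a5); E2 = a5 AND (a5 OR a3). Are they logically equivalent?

E1: NOT a4 AND (a5 AND NOT a1 AND a1 OR a5 AND NOT a1 AND NOT a1 OR a5)
    = NOT a4 AND (a5 AND NOT a1 OR a5)
    = NOT a4 AND a5
E2: a5 AND (a5 OR a3)
    = a5
These differ: at a1=1, a3=1, a4=1, a5=1, E1 = 0 but E2 = 1.

No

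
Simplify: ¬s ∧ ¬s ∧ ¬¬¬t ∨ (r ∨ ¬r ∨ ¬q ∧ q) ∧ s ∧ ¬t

¬s ∧ ¬s ∧ ¬¬¬t ∨ (r ∨ ¬r ∨ ¬q ∧ q) ∧ s ∧ ¬t
= ¬s ∧ ¬s ∧ ¬¬¬t ∨ (r ∨ ¬r) ∧ s ∧ ¬t   (complement / identity)
= ¬s ∧ ¬s ∧ ¬¬¬t ∨ s ∧ ¬t   (complement / identity)
= ¬s ∧ ¬s ∧ ¬t ∨ s ∧ ¬t   (double negation)
= ¬s ∧ ¬t ∨ s ∧ ¬t   (idempotence)
= ¬t   (distribution)

¬t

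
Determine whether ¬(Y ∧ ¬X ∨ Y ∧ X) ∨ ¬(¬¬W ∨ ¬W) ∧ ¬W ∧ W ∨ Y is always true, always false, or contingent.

always true

¬(Y ∧ ¬X ∨ Y ∧ X) ∨ ¬(¬¬W ∨ ¬W) ∧ ¬W ∧ W ∨ Y
= ¬Y ∨ ¬(¬¬W ∨ ¬W) ∧ ¬W ∧ W ∨ Y   (distribution)
= ¬Y ∨ ¬W ∧ W ∧ ¬W ∧ W ∨ Y   (De Morgan)
= ¬Y ∨ ¬W ∧ W ∨ Y   (idempotence)
= ¬Y ∨ Y   (complement / identity)
= True   (complement)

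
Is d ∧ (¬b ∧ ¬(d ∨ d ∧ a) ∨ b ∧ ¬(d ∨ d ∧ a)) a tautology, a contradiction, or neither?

d ∧ (¬b ∧ ¬(d ∨ d ∧ a) ∨ b ∧ ¬(d ∨ d ∧ a))
= d ∧ ¬(d ∨ d ∧ a)   — distribution
= d ∧ ¬d   — absorption
= False   — complement

contradiction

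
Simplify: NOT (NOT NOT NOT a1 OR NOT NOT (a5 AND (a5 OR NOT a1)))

a1 AND NOT a5

NOT (NOT NOT NOT a1 OR NOT NOT (a5 AND (a5 OR NOT a1)))
= NOT (NOT a1 OR NOT NOT (a5 AND (a5 OR NOT a1)))   [double negation]
= a1 AND NOT (a5 AND (a5 OR NOT a1))   [De Morgan]
= a1 AND NOT a5   [absorption]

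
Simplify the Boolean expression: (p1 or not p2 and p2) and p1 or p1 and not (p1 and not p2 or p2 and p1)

(p1 or not p2 and p2) and p1 or p1 and not (p1 and not p2 or p2 and p1)
= (p1 or not p2 and p2) and p1 or p1 and not p1   — distribution
= p1 and p1 or p1 and not p1   — complement / identity
= p1   — distribution

p1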